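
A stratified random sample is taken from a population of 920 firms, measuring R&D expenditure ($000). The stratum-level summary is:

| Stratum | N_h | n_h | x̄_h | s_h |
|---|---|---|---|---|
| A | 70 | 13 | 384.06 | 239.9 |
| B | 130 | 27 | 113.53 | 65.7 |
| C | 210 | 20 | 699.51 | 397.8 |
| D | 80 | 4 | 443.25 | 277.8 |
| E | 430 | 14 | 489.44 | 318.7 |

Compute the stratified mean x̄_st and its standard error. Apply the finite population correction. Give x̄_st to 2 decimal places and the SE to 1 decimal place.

x̄_st = Σ W_h x̄_h = (70·384.06 + 130·113.53 + 210·699.51 + 80·443.25 + 430·489.44)/920 = 472.23848
V̂(x̄_st) = Σ W_h² (1 − n_h/N_h) s_h²/n_h, with W_h = N_h/N and N = 920:
  stratum A: (70/920)²·(1 − 13/70)·239.9²/13 = 20.8696
  stratum B: (130/920)²·(1 − 27/130)·65.7²/27 = 2.52913
  stratum C: (210/920)²·(1 − 20/210)·397.8²/20 = 372.99
  stratum D: (80/920)²·(1 − 4/80)·277.8²/4 = 138.59
  stratum E: (430/920)²·(1 − 14/430)·318.7²/14 = 1533.28
V̂(x̄_st) = 2068.26
SE(x̄_st) = √2068.26 = 45.4781

x̄_st ≈ 472.24, SE ≈ 45.5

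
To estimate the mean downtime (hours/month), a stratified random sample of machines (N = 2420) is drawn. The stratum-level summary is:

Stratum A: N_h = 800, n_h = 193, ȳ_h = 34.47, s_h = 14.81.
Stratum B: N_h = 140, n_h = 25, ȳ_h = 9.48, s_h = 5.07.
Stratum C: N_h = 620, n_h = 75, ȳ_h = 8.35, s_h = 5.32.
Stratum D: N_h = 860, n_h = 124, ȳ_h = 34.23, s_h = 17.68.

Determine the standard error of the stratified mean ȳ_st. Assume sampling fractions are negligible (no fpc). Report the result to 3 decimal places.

SE(ȳ_st) ≈ 0.686

V̂(ȳ_st) = Σ W_h² s_h²/n_h, with W_h = N_h/N and N = 2420:
  stratum A: (800/2420)²·14.81²/193 = 0.124194
  stratum B: (140/2420)²·5.07²/25 = 0.00344113
  stratum C: (620/2420)²·5.32²/75 = 0.0247694
  stratum D: (860/2420)²·17.68²/124 = 0.318353
V̂(ȳ_st) = 0.470758
SE(ȳ_st) = √0.470758 = 0.686118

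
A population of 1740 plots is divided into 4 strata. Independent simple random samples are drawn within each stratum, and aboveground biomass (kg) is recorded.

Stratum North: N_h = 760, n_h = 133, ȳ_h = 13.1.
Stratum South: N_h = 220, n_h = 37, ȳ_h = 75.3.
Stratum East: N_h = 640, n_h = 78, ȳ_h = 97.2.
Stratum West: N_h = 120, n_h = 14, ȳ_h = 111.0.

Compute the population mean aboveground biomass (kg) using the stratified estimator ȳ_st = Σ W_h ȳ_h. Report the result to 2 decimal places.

ȳ_st ≈ 58.65

N = Σ N_h = 1740. Stratum weights W_h = N_h/N.
ȳ_st = (760·13.1 + 220·75.3 + 640·97.2 + 120·111.0) / 1740 = 58.6494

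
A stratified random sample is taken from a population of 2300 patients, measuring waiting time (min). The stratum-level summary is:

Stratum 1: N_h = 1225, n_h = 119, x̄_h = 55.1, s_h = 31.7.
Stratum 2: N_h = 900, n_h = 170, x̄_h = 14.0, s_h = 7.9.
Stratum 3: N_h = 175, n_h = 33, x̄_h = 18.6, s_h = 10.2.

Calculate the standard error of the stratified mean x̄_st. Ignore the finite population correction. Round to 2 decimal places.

SE(x̄_st) ≈ 1.57

V̂(x̄_st) = Σ W_h² s_h²/n_h, with W_h = N_h/N and N = 2300:
  stratum 1: (1225/2300)²·31.7²/119 = 2.39546
  stratum 2: (900/2300)²·7.9²/170 = 0.0562127
  stratum 3: (175/2300)²·10.2²/33 = 0.0182518
V̂(x̄_st) = 2.46992
SE(x̄_st) = √2.46992 = 1.5716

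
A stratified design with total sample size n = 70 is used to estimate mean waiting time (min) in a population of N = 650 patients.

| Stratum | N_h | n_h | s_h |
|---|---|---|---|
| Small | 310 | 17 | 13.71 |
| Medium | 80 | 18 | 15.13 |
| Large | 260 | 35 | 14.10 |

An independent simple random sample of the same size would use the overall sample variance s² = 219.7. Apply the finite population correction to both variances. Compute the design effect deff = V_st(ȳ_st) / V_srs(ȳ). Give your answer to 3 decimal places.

V̂(ȳ_st) = Σ W_h² (1 − n_h/N_h) s_h²/n_h, with W_h = N_h/N and N = 650:
  stratum Small: (310/650)²·(1 − 17/310)·13.71²/17 = 2.377
  stratum Medium: (80/650)²·(1 − 18/80)·15.13²/18 = 0.1493
  stratum Large: (260/650)²·(1 − 35/260)·14.10²/35 = 0.786501
V_st = 3.3128
V_srs = (1 − 70/650)·219.7/70 = 2.80057
deff = V_st / V_srs = 3.3128/2.80057 = 1.1829

deff ≈ 1.183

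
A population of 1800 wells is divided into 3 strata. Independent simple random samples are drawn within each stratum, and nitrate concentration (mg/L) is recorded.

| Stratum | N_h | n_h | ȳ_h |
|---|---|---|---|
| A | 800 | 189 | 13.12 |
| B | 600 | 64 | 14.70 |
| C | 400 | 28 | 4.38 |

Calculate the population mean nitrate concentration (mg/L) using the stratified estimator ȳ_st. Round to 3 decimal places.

ȳ_st ≈ 11.704

N = Σ N_h = 1800. Stratum weights W_h = N_h/N.
ȳ_st = (800·13.12 + 600·14.70 + 400·4.38) / 1800 = 11.70444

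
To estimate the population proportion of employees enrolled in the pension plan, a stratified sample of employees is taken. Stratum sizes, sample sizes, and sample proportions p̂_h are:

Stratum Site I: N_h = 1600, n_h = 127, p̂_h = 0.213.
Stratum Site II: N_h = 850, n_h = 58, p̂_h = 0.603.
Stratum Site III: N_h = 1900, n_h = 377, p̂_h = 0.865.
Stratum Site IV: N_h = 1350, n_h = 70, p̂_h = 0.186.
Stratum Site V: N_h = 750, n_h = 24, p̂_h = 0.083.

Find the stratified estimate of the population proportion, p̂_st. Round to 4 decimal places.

N = 6450; stratum weights W_h = N_h/N.
p̂_st = Σ W_h p̂_h = (1600·0.213 + 850·0.603 + 1900·0.865 + 1350·0.186 + 750·0.083)/6450 = 0.43569

p̂_st ≈ 0.4357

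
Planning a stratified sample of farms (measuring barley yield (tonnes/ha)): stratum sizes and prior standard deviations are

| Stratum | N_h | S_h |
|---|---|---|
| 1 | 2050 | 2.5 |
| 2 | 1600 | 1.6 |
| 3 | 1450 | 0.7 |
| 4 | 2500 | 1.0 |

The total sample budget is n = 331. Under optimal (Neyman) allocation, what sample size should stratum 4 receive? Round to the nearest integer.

Neyman allocation: n_h = n · N_h S_h / Σ N_i S_i, with n = 331.
  stratum 1: N_h·S_h = 2050·2.5 = 5125.00
  stratum 2: N_h·S_h = 1600·1.6 = 2560.00
  stratum 3: N_h·S_h = 1450·0.7 = 1015.00
  stratum 4: N_h·S_h = 2500·1.0 = 2500.00
Σ N_h S_h = 11200.00
n for stratum 4 = 331·2500.00/11200.00 = 73.884 → 74

74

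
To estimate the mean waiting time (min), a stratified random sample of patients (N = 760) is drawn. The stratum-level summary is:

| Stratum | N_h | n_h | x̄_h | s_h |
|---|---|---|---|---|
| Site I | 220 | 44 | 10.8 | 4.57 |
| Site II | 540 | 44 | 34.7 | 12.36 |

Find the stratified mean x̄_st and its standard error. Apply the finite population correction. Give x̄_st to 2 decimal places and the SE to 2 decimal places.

x̄_st ≈ 27.78, SE ≈ 1.28

x̄_st = Σ W_h x̄_h = (220·10.8 + 540·34.7)/760 = 27.78158
V̂(x̄_st) = Σ W_h² (1 − n_h/N_h) s_h²/n_h, with W_h = N_h/N and N = 760:
  stratum Site I: (220/760)²·(1 − 44/220)·4.57²/44 = 0.0318191
  stratum Site II: (540/760)²·(1 − 44/540)·12.36²/44 = 1.61002
V̂(x̄_st) = 1.64184
SE(x̄_st) = √1.64184 = 1.28134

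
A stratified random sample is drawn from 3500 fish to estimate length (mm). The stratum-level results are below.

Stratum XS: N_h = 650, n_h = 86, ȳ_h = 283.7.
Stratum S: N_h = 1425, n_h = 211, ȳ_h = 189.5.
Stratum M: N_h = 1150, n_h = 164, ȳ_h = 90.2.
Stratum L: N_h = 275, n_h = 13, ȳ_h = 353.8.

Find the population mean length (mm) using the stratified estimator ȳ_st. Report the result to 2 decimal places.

ȳ_st ≈ 187.28

N = Σ N_h = 3500. Stratum weights W_h = N_h/N.
ȳ_st = (650·283.7 + 1425·189.5 + 1150·90.2 + 275·353.8) / 3500 = 187.2764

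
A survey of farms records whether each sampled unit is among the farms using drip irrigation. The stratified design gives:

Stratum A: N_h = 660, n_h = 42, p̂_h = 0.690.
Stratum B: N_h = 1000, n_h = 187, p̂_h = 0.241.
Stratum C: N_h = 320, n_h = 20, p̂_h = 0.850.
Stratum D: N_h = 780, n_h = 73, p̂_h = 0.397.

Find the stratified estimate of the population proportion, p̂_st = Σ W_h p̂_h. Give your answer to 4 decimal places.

N = 2760; stratum weights W_h = N_h/N.
p̂_st = Σ W_h p̂_h = (660·0.690 + 1000·0.241 + 320·0.850 + 780·0.397)/2760 = 0.46307

p̂_st ≈ 0.4631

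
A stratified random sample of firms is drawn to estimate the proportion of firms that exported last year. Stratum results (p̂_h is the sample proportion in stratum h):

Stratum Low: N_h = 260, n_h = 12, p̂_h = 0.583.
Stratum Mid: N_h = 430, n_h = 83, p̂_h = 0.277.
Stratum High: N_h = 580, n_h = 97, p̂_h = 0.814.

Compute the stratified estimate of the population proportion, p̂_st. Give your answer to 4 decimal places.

N = 1270; stratum weights W_h = N_h/N.
p̂_st = Σ W_h p̂_h = (260·0.583 + 430·0.277 + 580·0.814)/1270 = 0.58489

p̂_st ≈ 0.5849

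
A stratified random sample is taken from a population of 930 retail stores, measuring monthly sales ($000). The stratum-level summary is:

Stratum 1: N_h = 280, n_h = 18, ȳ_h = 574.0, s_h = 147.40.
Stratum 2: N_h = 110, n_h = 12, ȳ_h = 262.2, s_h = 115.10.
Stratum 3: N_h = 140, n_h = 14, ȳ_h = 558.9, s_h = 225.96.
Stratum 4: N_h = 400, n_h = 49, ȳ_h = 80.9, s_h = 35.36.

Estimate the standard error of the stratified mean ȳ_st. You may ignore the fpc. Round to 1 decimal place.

V̂(ȳ_st) = Σ W_h² s_h²/n_h, with W_h = N_h/N and N = 930:
  stratum 1: (280/930)²·147.40²/18 = 109.414
  stratum 2: (110/930)²·115.10²/12 = 15.445
  stratum 3: (140/930)²·225.96²/14 = 82.6467
  stratum 4: (400/930)²·35.36²/49 = 4.72044
V̂(ȳ_st) = 212.226
SE(ȳ_st) = √212.226 = 14.568

SE(ȳ_st) ≈ 14.6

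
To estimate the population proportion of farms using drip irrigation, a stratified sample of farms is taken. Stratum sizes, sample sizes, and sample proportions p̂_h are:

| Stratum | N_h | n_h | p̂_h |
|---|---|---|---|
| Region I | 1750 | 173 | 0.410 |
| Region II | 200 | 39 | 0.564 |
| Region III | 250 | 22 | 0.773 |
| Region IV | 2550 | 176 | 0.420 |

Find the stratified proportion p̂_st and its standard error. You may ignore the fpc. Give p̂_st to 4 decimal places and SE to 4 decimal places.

N = 4750; stratum weights W_h = N_h/N.
p̂_st = Σ W_h p̂_h = (1750·0.410 + 200·0.564 + 250·0.773 + 2550·0.420)/4750 = 0.44096
V̂(p̂_st) = Σ W_h² p̂_h(1−p̂_h)/(n_h−1):
  stratum Region I: (1750/4750)²·0.410·0.590/172 = 0.000190896
  stratum Region II: (200/4750)²·0.564·0.436/38 = 1.14724e-05
  stratum Region III: (250/4750)²·0.773·0.227/21 = 2.31462e-05
  stratum Region IV: (2550/4750)²·0.420·0.580/175 = 0.000401174
V̂(p̂_st) = 0.000626688; SE = √V̂ = 0.0250337

p̂_st ≈ 0.4410, SE ≈ 0.0250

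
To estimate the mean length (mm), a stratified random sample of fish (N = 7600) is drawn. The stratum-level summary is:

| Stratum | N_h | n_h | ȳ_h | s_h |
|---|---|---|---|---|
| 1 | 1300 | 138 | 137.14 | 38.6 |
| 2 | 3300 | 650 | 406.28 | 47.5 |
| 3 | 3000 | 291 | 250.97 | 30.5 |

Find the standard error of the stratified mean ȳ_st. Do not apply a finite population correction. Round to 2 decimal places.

V̂(ȳ_st) = Σ W_h² s_h²/n_h, with W_h = N_h/N and N = 7600:
  stratum 1: (1300/7600)²·38.6²/138 = 0.315904
  stratum 2: (3300/7600)²·47.5²/650 = 0.654447
  stratum 3: (3000/7600)²·30.5²/291 = 0.498106
V̂(ȳ_st) = 1.46846
SE(ȳ_st) = √1.46846 = 1.2118

SE(ȳ_st) ≈ 1.21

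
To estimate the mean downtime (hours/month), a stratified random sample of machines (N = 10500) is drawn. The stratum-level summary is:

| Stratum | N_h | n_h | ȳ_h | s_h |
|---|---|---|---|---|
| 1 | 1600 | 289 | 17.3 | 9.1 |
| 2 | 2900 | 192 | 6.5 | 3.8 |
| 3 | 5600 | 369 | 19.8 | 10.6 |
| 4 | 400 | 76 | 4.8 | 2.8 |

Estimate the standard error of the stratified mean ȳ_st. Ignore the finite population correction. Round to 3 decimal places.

SE(ȳ_st) ≈ 0.315

V̂(ȳ_st) = Σ W_h² s_h²/n_h, with W_h = N_h/N and N = 10500:
  stratum 1: (1600/10500)²·9.1²/289 = 0.00665344
  stratum 2: (2900/10500)²·3.8²/192 = 0.00573698
  stratum 3: (5600/10500)²·10.6²/369 = 0.0866129
  stratum 4: (400/10500)²·2.8²/76 = 0.000149708
V̂(ȳ_st) = 0.0991531
SE(ȳ_st) = √0.0991531 = 0.314886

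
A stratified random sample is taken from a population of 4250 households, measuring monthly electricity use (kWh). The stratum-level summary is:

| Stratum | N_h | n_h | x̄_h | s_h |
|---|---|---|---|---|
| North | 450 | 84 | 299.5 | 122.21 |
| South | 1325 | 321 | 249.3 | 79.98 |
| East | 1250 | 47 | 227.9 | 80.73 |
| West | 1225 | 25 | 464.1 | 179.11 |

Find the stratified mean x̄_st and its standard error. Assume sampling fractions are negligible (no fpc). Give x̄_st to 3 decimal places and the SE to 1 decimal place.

x̄_st ≈ 310.234, SE ≈ 11.1

x̄_st = Σ W_h x̄_h = (450·299.5 + 1325·249.3 + 1250·227.9 + 1225·464.1)/4250 = 310.23412
V̂(x̄_st) = Σ W_h² s_h²/n_h, with W_h = N_h/N and N = 4250:
  stratum North: (450/4250)²·122.21²/84 = 1.99334
  stratum South: (1325/4250)²·79.98²/321 = 1.93692
  stratum East: (1250/4250)²·80.73²/47 = 11.9954
  stratum West: (1225/4250)²·179.11²/25 = 106.609
V̂(x̄_st) = 122.535
SE(x̄_st) = √122.535 = 11.0695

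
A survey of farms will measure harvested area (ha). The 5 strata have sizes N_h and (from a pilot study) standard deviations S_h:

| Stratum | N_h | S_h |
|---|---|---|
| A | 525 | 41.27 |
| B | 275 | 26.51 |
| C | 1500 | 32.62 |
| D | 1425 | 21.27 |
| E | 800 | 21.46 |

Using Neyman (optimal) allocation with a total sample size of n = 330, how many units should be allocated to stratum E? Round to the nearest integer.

45

Neyman allocation: n_h = n · N_h S_h / Σ N_i S_i, with n = 330.
  stratum A: N_h·S_h = 525·41.27 = 21666.75
  stratum B: N_h·S_h = 275·26.51 = 7290.25
  stratum C: N_h·S_h = 1500·32.62 = 48930.00
  stratum D: N_h·S_h = 1425·21.27 = 30309.75
  stratum E: N_h·S_h = 800·21.46 = 17168.00
Σ N_h S_h = 125364.75
n for stratum E = 330·17168.00/125364.75 = 45.192 → 45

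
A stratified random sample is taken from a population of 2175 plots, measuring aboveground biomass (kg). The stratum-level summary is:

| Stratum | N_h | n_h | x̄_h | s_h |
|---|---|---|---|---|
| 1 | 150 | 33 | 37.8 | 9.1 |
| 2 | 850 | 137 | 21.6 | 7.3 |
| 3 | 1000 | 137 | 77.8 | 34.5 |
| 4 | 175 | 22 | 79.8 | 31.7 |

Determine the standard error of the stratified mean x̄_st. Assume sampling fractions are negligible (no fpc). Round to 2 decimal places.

V̂(x̄_st) = Σ W_h² s_h²/n_h, with W_h = N_h/N and N = 2175:
  stratum 1: (150/2175)²·9.1²/33 = 0.0119353
  stratum 2: (850/2175)²·7.3²/137 = 0.0594079
  stratum 3: (1000/2175)²·34.5²/137 = 1.83653
  stratum 4: (175/2175)²·31.7²/22 = 0.295701
V̂(x̄_st) = 2.20358
SE(x̄_st) = √2.20358 = 1.48445

SE(x̄_st) ≈ 1.48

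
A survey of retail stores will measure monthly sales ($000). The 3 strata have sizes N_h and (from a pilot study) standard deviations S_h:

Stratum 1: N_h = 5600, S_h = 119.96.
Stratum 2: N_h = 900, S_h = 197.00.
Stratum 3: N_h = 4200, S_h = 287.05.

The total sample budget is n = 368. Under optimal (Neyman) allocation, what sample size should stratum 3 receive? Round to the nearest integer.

Neyman allocation: n_h = n · N_h S_h / Σ N_i S_i, with n = 368.
  stratum 1: N_h·S_h = 5600·119.96 = 671776.00
  stratum 2: N_h·S_h = 900·197.00 = 177300.00
  stratum 3: N_h·S_h = 4200·287.05 = 1205610.00
Σ N_h S_h = 2054686.00
n for stratum 3 = 368·1205610.00/2054686.00 = 215.928 → 216

216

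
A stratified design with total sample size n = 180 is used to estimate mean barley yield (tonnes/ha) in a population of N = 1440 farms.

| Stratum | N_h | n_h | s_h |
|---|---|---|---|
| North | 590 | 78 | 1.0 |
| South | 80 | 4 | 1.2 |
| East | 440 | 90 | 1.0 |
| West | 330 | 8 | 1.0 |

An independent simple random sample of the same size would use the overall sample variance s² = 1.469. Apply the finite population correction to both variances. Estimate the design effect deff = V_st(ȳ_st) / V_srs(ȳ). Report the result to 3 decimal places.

V̂(ȳ_st) = Σ W_h² (1 − n_h/N_h) s_h²/n_h, with W_h = N_h/N and N = 1440:
  stratum North: (590/1440)²·(1 − 78/590)·1.0²/78 = 0.00186768
  stratum South: (80/1440)²·(1 − 4/80)·1.2²/4 = 0.00105556
  stratum East: (440/1440)²·(1 − 90/440)·1.0²/90 = 0.000825189
  stratum West: (330/1440)²·(1 − 8/330)·1.0²/8 = 0.00640553
V_st = 0.010154
V_srs = (1 − 180/1440)·1.469/180 = 0.00714097
deff = V_st / V_srs = 0.010154/0.00714097 = 1.4219

deff ≈ 1.422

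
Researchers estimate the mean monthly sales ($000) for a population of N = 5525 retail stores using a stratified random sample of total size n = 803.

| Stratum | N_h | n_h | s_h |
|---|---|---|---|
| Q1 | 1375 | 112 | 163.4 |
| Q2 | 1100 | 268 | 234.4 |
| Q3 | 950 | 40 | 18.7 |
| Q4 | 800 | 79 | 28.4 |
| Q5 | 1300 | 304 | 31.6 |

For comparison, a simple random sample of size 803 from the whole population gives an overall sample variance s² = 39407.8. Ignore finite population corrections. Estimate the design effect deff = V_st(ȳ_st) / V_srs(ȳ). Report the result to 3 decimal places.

deff ≈ 0.480

V̂(ȳ_st) = Σ W_h² s_h²/n_h, with W_h = N_h/N and N = 5525:
  stratum Q1: (1375/5525)²·163.4²/112 = 14.7648
  stratum Q2: (1100/5525)²·234.4²/268 = 8.12646
  stratum Q3: (950/5525)²·18.7²/40 = 0.258467
  stratum Q4: (800/5525)²·28.4²/79 = 0.214055
  stratum Q5: (1300/5525)²·31.6²/304 = 0.181854
V_st = 23.5456
V_srs = s²/n = 39407.8/803 = 49.0757
deff = V_st / V_srs = 23.5456/49.0757 = 0.4798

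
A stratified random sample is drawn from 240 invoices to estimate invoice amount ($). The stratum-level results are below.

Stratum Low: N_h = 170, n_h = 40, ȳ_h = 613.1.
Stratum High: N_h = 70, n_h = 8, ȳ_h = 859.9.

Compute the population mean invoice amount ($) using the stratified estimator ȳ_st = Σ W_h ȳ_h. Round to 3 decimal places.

N = Σ N_h = 240. Stratum weights W_h = N_h/N.
ȳ_st = (170·613.1 + 70·859.9) / 240 = 685.08333

ȳ_st ≈ 685.083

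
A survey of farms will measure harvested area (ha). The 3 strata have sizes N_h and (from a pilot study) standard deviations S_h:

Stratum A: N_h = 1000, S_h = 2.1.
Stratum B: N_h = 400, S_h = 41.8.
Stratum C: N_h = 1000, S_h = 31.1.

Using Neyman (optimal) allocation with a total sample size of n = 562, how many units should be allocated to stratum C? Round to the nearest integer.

Neyman allocation: n_h = n · N_h S_h / Σ N_i S_i, with n = 562.
  stratum A: N_h·S_h = 1000·2.1 = 2100.00
  stratum B: N_h·S_h = 400·41.8 = 16720.00
  stratum C: N_h·S_h = 1000·31.1 = 31100.00
Σ N_h S_h = 49920.00
n for stratum C = 562·31100.00/49920.00 = 350.124 → 350

350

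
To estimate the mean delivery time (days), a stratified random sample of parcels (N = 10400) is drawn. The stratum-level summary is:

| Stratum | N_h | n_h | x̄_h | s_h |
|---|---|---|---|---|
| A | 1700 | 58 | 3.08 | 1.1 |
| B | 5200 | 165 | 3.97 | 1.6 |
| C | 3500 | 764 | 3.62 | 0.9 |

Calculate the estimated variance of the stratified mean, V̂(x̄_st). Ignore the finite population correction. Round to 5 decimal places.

V̂(x̄_st) = Σ W_h² s_h²/n_h, with W_h = N_h/N and N = 10400:
  stratum A: (1700/10400)²·1.1²/58 = 0.000557428
  stratum B: (5200/10400)²·1.6²/165 = 0.00387879
  stratum C: (3500/10400)²·0.9²/764 = 0.000120077
V̂(x̄_st) = 0.00455629

V̂(x̄_st) ≈ 0.00456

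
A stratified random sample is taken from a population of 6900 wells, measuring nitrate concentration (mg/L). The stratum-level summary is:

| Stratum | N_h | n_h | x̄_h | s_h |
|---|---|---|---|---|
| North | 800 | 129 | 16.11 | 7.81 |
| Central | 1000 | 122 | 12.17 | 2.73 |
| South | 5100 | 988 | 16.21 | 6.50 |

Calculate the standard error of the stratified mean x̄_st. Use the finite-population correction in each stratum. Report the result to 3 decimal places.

V̂(x̄_st) = Σ W_h² (1 − n_h/N_h) s_h²/n_h, with W_h = N_h/N and N = 6900:
  stratum North: (800/6900)²·(1 − 129/800)·7.81²/129 = 0.00533122
  stratum Central: (1000/6900)²·(1 − 122/1000)·2.73²/122 = 0.00112658
  stratum South: (5100/6900)²·(1 − 988/5100)·6.50²/988 = 0.0188363
V̂(x̄_st) = 0.0252941
SE(x̄_st) = √0.0252941 = 0.159041

SE(x̄_st) ≈ 0.159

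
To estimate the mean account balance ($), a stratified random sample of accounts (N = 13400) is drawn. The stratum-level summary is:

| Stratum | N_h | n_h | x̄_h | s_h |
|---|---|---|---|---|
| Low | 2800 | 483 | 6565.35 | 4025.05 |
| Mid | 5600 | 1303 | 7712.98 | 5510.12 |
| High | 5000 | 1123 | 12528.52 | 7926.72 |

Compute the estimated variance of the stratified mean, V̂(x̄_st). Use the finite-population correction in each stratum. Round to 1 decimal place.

V̂(x̄_st) = Σ W_h² (1 − n_h/N_h) s_h²/n_h, with W_h = N_h/N and N = 13400:
  stratum Low: (2800/13400)²·(1 − 483/2800)·4025.05²/483 = 1211.91
  stratum Mid: (5600/13400)²·(1 − 1303/5600)·5510.12²/1303 = 3122.64
  stratum High: (5000/13400)²·(1 − 1123/5000)·7926.72²/1123 = 6040.37
V̂(x̄_st) = 10374.9

V̂(x̄_st) ≈ 10374.9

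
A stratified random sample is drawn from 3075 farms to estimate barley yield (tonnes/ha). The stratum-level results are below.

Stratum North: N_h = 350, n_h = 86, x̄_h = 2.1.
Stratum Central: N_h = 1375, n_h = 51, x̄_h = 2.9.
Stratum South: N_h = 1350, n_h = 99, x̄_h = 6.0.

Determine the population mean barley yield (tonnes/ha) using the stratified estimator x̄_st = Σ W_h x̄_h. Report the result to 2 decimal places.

N = Σ N_h = 3075. Stratum weights W_h = N_h/N.
x̄_st = (350·2.1 + 1375·2.9 + 1350·6.0) / 3075 = 4.1699

x̄_st ≈ 4.17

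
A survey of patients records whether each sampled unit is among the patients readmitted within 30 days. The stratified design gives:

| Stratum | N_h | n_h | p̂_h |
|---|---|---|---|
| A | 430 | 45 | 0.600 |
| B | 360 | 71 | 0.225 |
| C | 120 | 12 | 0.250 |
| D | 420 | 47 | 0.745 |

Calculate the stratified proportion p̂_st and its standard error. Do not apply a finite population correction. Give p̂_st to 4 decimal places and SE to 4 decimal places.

N = 1330; stratum weights W_h = N_h/N.
p̂_st = Σ W_h p̂_h = (430·0.600 + 360·0.225 + 120·0.250 + 420·0.745)/1330 = 0.51271
V̂(p̂_st) = Σ W_h² p̂_h(1−p̂_h)/(n_h−1):
  stratum A: (430/1330)²·0.600·0.400/44 = 0.000570154
  stratum B: (360/1330)²·0.225·0.775/70 = 0.000182511
  stratum C: (120/1330)²·0.250·0.750/11 = 0.000138761
  stratum D: (420/1330)²·0.745·0.255/46 = 0.000411845
V̂(p̂_st) = 0.00130327; SE = √V̂ = 0.0361008

p̂_st ≈ 0.5127, SE ≈ 0.0361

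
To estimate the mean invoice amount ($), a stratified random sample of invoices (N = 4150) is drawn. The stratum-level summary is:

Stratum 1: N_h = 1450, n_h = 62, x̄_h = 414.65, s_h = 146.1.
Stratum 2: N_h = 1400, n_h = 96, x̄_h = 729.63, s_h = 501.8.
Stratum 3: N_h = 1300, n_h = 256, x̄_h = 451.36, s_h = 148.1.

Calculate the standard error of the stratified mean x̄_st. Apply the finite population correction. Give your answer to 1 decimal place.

SE(x̄_st) ≈ 18.0

V̂(x̄_st) = Σ W_h² (1 − n_h/N_h) s_h²/n_h, with W_h = N_h/N and N = 4150:
  stratum 1: (1450/4150)²·(1 − 62/1450)·146.1²/62 = 40.2319
  stratum 2: (1400/4150)²·(1 − 96/1400)·501.8²/96 = 278.035
  stratum 3: (1300/4150)²·(1 − 256/1300)·148.1²/256 = 6.75177
V̂(x̄_st) = 325.019
SE(x̄_st) = √325.019 = 18.0283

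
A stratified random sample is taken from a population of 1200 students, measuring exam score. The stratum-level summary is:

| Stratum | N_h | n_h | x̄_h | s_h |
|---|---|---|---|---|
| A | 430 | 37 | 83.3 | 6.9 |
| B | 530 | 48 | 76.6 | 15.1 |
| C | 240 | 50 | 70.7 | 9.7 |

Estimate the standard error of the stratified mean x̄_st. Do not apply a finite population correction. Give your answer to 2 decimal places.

V̂(x̄_st) = Σ W_h² s_h²/n_h, with W_h = N_h/N and N = 1200:
  stratum A: (430/1200)²·6.9²/37 = 0.165223
  stratum B: (530/1200)²·15.1²/48 = 0.926621
  stratum C: (240/1200)²·9.7²/50 = 0.075272
V̂(x̄_st) = 1.16712
SE(x̄_st) = √1.16712 = 1.08033

SE(x̄_st) ≈ 1.08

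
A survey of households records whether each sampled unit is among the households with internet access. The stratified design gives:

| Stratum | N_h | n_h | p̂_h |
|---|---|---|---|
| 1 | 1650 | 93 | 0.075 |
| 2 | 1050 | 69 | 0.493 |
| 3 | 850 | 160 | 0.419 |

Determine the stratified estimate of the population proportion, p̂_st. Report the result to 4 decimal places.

p̂_st ≈ 0.2810

N = 3550; stratum weights W_h = N_h/N.
p̂_st = Σ W_h p̂_h = (1650·0.075 + 1050·0.493 + 850·0.419)/3550 = 0.28100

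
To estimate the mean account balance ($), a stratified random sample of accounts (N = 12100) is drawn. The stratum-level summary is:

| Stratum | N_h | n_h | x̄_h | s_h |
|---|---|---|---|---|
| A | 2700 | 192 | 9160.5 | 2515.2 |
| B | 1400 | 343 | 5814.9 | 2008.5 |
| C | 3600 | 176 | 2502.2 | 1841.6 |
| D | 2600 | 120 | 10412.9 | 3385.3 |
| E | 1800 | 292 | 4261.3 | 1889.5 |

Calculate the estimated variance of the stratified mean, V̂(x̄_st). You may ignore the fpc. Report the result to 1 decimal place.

V̂(x̄_st) ≈ 8183.8

V̂(x̄_st) = Σ W_h² s_h²/n_h, with W_h = N_h/N and N = 12100:
  stratum A: (2700/12100)²·2515.2²/192 = 1640.59
  stratum B: (1400/12100)²·2008.5²/343 = 157.447
  stratum C: (3600/12100)²·1841.6²/176 = 1705.74
  stratum D: (2600/12100)²·3385.3²/120 = 4409.5
  stratum E: (1800/12100)²·1889.5²/292 = 270.573
V̂(x̄_st) = 8183.85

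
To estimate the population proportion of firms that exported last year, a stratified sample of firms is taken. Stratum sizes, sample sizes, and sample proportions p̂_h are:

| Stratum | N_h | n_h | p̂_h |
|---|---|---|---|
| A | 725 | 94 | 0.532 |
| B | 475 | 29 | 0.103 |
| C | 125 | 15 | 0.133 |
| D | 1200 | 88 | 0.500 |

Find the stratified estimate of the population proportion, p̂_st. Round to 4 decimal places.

N = 2525; stratum weights W_h = N_h/N.
p̂_st = Σ W_h p̂_h = (725·0.532 + 475·0.103 + 125·0.133 + 1200·0.500)/2525 = 0.41634

p̂_st ≈ 0.4163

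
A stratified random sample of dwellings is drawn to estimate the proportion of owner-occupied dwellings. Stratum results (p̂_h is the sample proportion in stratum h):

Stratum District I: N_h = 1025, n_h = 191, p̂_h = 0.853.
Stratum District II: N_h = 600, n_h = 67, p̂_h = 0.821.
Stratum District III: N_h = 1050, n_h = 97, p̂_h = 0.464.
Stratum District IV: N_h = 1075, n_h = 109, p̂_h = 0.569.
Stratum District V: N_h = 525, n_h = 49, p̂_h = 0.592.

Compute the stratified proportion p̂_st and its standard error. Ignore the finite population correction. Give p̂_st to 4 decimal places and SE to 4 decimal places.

p̂_st ≈ 0.6495, SE ≈ 0.0214

N = 4275; stratum weights W_h = N_h/N.
p̂_st = Σ W_h p̂_h = (1025·0.853 + 600·0.821 + 1050·0.464 + 1075·0.569 + 525·0.592)/4275 = 0.64950
V̂(p̂_st) = Σ W_h² p̂_h(1−p̂_h)/(n_h−1):
  stratum District I: (1025/4275)²·0.853·0.147/190 = 3.79392e-05
  stratum District II: (600/4275)²·0.821·0.179/66 = 4.38614e-05
  stratum District III: (1050/4275)²·0.464·0.536/96 = 0.000156285
  stratum District IV: (1075/4275)²·0.569·0.431/108 = 0.000143585
  stratum District V: (525/4275)²·0.592·0.408/48 = 7.58904e-05
V̂(p̂_st) = 0.000457562; SE = √V̂ = 0.0213907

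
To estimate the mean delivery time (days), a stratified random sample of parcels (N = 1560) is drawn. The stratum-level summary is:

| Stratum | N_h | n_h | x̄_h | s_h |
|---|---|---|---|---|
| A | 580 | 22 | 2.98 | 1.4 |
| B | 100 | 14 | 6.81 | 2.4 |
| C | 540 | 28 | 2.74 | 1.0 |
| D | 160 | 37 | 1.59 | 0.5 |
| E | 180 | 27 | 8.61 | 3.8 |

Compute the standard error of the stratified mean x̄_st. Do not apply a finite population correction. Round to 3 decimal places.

V̂(x̄_st) = Σ W_h² s_h²/n_h, with W_h = N_h/N and N = 1560:
  stratum A: (580/1560)²·1.4²/22 = 0.0123152
  stratum B: (100/1560)²·2.4²/14 = 0.00169062
  stratum C: (540/1560)²·1.0²/28 = 0.00427937
  stratum D: (160/1560)²·0.5²/37 = 7.1077e-05
  stratum E: (180/1560)²·3.8²/27 = 0.00712032
V̂(x̄_st) = 0.0254765
SE(x̄_st) = √0.0254765 = 0.159614

SE(x̄_st) ≈ 0.160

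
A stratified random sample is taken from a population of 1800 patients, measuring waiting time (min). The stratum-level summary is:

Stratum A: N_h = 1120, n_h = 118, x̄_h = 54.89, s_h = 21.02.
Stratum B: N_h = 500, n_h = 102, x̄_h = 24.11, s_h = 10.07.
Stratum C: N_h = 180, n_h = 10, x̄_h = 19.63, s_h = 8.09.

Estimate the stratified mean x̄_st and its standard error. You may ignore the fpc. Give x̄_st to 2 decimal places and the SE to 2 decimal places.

x̄_st = Σ W_h x̄_h = (1120·54.89 + 500·24.11 + 180·19.63)/1800 = 42.81400
V̂(x̄_st) = Σ W_h² s_h²/n_h, with W_h = N_h/N and N = 1800:
  stratum A: (1120/1800)²·21.02²/118 = 1.44969
  stratum B: (500/1800)²·10.07²/102 = 0.0767103
  stratum C: (180/1800)²·8.09²/10 = 0.0654481
V̂(x̄_st) = 1.59185
SE(x̄_st) = √1.59185 = 1.26168

x̄_st ≈ 42.81, SE ≈ 1.26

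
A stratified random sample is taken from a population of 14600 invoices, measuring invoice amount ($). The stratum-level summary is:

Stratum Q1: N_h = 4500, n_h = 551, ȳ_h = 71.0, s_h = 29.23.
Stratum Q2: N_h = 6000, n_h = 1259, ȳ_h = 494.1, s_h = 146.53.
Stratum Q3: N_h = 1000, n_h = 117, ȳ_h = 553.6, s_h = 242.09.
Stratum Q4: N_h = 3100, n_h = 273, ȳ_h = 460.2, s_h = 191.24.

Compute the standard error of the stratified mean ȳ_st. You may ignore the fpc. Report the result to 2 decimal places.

V̂(ȳ_st) = Σ W_h² s_h²/n_h, with W_h = N_h/N and N = 14600:
  stratum Q1: (4500/14600)²·29.23²/551 = 0.147308
  stratum Q2: (6000/14600)²·146.53²/1259 = 2.88021
  stratum Q3: (1000/14600)²·242.09²/117 = 2.34997
  stratum Q4: (3100/14600)²·191.24²/273 = 6.03966
V̂(ȳ_st) = 11.4171
SE(ȳ_st) = √11.4171 = 3.37893

SE(ȳ_st) ≈ 3.38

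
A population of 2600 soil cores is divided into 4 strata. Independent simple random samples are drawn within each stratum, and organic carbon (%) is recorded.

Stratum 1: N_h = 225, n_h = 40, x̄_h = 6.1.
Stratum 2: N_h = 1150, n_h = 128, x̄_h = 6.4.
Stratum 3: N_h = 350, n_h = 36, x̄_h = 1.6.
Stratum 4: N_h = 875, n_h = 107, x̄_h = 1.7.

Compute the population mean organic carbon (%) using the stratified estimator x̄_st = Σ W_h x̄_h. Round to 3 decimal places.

x̄_st ≈ 4.146

N = Σ N_h = 2600. Stratum weights W_h = N_h/N.
x̄_st = (225·6.1 + 1150·6.4 + 350·1.6 + 875·1.7) / 2600 = 4.14615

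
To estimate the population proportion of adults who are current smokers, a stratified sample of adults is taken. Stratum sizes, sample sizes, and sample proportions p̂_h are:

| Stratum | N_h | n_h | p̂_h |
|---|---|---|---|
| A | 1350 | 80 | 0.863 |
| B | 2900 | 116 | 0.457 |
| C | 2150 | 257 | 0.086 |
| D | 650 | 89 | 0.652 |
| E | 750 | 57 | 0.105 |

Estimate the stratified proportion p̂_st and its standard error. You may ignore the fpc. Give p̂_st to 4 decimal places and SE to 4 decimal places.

p̂_st ≈ 0.4074, SE ≈ 0.0200

N = 7800; stratum weights W_h = N_h/N.
p̂_st = Σ W_h p̂_h = (1350·0.863 + 2900·0.457 + 2150·0.086 + 650·0.652 + 750·0.105)/7800 = 0.40741
V̂(p̂_st) = Σ W_h² p̂_h(1−p̂_h)/(n_h−1):
  stratum A: (1350/7800)²·0.863·0.137/79 = 4.48314e-05
  stratum B: (2900/7800)²·0.457·0.543/115 = 0.000298281
  stratum C: (2150/7800)²·0.086·0.914/256 = 2.33288e-05
  stratum D: (650/7800)²·0.652·0.348/88 = 1.79053e-05
  stratum E: (750/7800)²·0.105·0.895/56 = 1.55152e-05
V̂(p̂_st) = 0.000399861; SE = √V̂ = 0.0199965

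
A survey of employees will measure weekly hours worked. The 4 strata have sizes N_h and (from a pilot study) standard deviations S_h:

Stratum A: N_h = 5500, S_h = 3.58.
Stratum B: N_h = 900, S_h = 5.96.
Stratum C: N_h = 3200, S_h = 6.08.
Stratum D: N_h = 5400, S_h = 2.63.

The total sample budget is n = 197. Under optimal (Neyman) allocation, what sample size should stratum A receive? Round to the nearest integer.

Neyman allocation: n_h = n · N_h S_h / Σ N_i S_i, with n = 197.
  stratum A: N_h·S_h = 5500·3.58 = 19690.00
  stratum B: N_h·S_h = 900·5.96 = 5364.00
  stratum C: N_h·S_h = 3200·6.08 = 19456.00
  stratum D: N_h·S_h = 5400·2.63 = 14202.00
Σ N_h S_h = 58712.00
n for stratum A = 197·19690.00/58712.00 = 66.067 → 66

66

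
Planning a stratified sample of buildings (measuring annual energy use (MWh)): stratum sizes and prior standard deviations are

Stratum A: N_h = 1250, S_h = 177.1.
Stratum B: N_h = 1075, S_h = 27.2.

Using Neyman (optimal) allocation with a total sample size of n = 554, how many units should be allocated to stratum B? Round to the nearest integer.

65

Neyman allocation: n_h = n · N_h S_h / Σ N_i S_i, with n = 554.
  stratum A: N_h·S_h = 1250·177.1 = 221375.00
  stratum B: N_h·S_h = 1075·27.2 = 29240.00
Σ N_h S_h = 250615.00
n for stratum B = 554·29240.00/250615.00 = 64.637 → 65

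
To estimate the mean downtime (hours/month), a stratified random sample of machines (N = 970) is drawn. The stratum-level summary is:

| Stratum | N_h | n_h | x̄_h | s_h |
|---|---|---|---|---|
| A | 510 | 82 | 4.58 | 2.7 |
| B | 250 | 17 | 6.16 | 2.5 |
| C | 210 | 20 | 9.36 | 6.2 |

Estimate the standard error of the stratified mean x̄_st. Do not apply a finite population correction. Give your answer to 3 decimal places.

SE(x̄_st) ≈ 0.373

V̂(x̄_st) = Σ W_h² s_h²/n_h, with W_h = N_h/N and N = 970:
  stratum A: (510/970)²·2.7²/82 = 0.024576
  stratum B: (250/970)²·2.5²/17 = 0.0244212
  stratum C: (210/970)²·6.2²/20 = 0.0900842
V̂(x̄_st) = 0.139081
SE(x̄_st) = √0.139081 = 0.372936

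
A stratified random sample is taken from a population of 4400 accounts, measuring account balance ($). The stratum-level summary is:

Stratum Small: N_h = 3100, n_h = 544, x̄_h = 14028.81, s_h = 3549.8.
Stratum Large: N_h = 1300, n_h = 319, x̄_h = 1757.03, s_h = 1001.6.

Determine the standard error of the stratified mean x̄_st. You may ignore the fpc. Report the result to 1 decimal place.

V̂(x̄_st) = Σ W_h² s_h²/n_h, with W_h = N_h/N and N = 4400:
  stratum Small: (3100/4400)²·3549.8²/544 = 11498.1
  stratum Large: (1300/4400)²·1001.6²/319 = 274.523
V̂(x̄_st) = 11772.6
SE(x̄_st) = √11772.6 = 108.502

SE(x̄_st) ≈ 108.5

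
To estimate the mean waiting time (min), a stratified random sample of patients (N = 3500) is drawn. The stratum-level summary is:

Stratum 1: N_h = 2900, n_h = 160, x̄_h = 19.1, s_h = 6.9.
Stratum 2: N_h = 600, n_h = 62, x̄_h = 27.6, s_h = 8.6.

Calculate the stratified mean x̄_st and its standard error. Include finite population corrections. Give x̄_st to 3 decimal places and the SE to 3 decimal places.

x̄_st = Σ W_h x̄_h = (2900·19.1 + 600·27.6)/3500 = 20.55714
V̂(x̄_st) = Σ W_h² (1 − n_h/N_h) s_h²/n_h, with W_h = N_h/N and N = 3500:
  stratum 1: (2900/3500)²·(1 − 160/2900)·6.9²/160 = 0.193015
  stratum 2: (600/3500)²·(1 − 62/600)·8.6²/62 = 0.0314342
V̂(x̄_st) = 0.224449
SE(x̄_st) = √0.224449 = 0.473761

x̄_st ≈ 20.557, SE ≈ 0.474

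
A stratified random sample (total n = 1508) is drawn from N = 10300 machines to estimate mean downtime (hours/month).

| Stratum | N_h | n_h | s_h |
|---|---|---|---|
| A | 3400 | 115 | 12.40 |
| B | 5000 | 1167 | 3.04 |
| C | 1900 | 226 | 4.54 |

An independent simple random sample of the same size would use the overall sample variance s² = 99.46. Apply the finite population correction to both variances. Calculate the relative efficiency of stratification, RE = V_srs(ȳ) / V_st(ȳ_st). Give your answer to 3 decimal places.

V̂(ȳ_st) = Σ W_h² (1 − n_h/N_h) s_h²/n_h, with W_h = N_h/N and N = 10300:
  stratum A: (3400/10300)²·(1 − 115/3400)·12.40²/115 = 0.140762
  stratum B: (5000/10300)²·(1 − 1167/5000)·3.04²/1167 = 0.00143058
  stratum C: (1900/10300)²·(1 − 226/1900)·4.54²/226 = 0.00273425
V_st = 0.144927
V_srs = (1 − 1508/10300)·99.46/1508 = 0.0562986
Relative efficiency = V_srs / V_st = 0.0562986/0.144927 = 0.3885

RE ≈ 0.388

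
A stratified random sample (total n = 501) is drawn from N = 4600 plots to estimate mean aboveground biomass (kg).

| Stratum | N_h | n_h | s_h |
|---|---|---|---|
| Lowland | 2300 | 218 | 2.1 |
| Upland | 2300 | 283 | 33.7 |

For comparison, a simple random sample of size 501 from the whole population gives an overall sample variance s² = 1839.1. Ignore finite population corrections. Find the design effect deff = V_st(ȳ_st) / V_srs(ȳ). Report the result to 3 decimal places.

deff ≈ 0.275

V̂(ȳ_st) = Σ W_h² s_h²/n_h, with W_h = N_h/N and N = 4600:
  stratum Lowland: (2300/4600)²·2.1²/218 = 0.00505734
  stratum Upland: (2300/4600)²·33.7²/283 = 1.00326
V_st = 1.00832
V_srs = s²/n = 1839.1/501 = 3.67086
deff = V_st / V_srs = 1.00832/3.67086 = 0.2747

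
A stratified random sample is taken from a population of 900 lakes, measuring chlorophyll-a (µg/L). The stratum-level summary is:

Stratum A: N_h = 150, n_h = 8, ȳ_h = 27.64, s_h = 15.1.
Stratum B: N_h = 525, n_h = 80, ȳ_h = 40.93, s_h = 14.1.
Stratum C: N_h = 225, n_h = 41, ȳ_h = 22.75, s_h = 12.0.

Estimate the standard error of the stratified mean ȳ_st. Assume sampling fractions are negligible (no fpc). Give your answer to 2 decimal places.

SE(ȳ_st) ≈ 1.36

V̂(ȳ_st) = Σ W_h² s_h²/n_h, with W_h = N_h/N and N = 900:
  stratum A: (150/900)²·15.1²/8 = 0.791701
  stratum B: (525/900)²·14.1²/80 = 0.845633
  stratum C: (225/900)²·12.0²/41 = 0.219512
V̂(ȳ_st) = 1.85685
SE(ȳ_st) = √1.85685 = 1.36266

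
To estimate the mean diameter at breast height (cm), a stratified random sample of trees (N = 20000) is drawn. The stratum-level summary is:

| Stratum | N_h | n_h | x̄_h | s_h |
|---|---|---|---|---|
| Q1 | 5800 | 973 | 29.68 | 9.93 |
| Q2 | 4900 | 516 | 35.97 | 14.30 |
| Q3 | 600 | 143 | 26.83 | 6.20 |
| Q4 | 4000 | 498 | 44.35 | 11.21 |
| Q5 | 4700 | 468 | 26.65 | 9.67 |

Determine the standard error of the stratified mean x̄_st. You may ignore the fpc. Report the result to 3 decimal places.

SE(x̄_st) ≈ 0.232

V̂(x̄_st) = Σ W_h² s_h²/n_h, with W_h = N_h/N and N = 20000:
  stratum Q1: (5800/20000)²·9.93²/973 = 0.00852279
  stratum Q2: (4900/20000)²·14.30²/516 = 0.0237878
  stratum Q3: (600/20000)²·6.20²/143 = 0.00024193
  stratum Q4: (4000/20000)²·11.21²/498 = 0.0100935
  stratum Q5: (4700/20000)²·9.67²/468 = 0.0110343
V̂(x̄_st) = 0.0536803
SE(x̄_st) = √0.0536803 = 0.23169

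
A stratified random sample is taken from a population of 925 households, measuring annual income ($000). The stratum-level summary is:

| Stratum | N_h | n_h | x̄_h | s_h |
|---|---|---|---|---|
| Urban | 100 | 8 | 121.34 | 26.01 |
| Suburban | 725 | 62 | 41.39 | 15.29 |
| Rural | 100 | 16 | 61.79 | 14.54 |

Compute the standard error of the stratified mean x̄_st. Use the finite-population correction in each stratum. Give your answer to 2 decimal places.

V̂(x̄_st) = Σ W_h² (1 − n_h/N_h) s_h²/n_h, with W_h = N_h/N and N = 925:
  stratum Urban: (100/925)²·(1 − 8/100)·26.01²/8 = 0.909275
  stratum Suburban: (725/925)²·(1 − 62/725)·15.29²/62 = 2.11832
  stratum Rural: (100/925)²·(1 − 16/100)·14.54²/16 = 0.129719
V̂(x̄_st) = 3.15731
SE(x̄_st) = √3.15731 = 1.77688

SE(x̄_st) ≈ 1.78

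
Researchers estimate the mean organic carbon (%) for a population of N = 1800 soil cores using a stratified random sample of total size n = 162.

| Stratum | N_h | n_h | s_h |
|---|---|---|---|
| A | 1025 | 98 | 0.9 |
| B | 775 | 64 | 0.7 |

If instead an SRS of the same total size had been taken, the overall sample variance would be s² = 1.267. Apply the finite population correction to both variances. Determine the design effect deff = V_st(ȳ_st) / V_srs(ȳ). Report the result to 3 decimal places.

V̂(ȳ_st) = Σ W_h² (1 − n_h/N_h) s_h²/n_h, with W_h = N_h/N and N = 1800:
  stratum A: (1025/1800)²·(1 − 98/1025)·0.9²/98 = 0.00242392
  stratum B: (775/1800)²·(1 − 64/775)·0.7²/64 = 0.00130209
V_st = 0.00372601
V_srs = (1 − 162/1800)·1.267/162 = 0.0071171
deff = V_st / V_srs = 0.00372601/0.0071171 = 0.5235

deff ≈ 0.524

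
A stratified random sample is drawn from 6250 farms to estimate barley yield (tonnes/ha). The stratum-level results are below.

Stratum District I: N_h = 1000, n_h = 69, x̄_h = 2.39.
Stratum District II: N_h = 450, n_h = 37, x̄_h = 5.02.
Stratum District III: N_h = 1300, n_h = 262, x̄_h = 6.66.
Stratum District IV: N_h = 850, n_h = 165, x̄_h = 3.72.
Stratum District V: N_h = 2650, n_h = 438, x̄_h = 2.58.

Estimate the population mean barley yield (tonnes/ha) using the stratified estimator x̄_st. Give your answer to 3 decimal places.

N = Σ N_h = 6250. Stratum weights W_h = N_h/N.
x̄_st = (1000·2.39 + 450·5.02 + 1300·6.66 + 850·3.72 + 2650·2.58) / 6250 = 3.72896

x̄_st ≈ 3.729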